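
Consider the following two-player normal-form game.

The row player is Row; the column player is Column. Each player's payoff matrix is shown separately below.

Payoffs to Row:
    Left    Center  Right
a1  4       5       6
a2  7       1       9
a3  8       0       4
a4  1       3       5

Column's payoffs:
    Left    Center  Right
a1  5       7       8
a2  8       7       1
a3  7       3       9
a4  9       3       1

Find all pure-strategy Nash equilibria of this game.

none

(a1, Left): Row can switch to a2 (4 → 7). Not NE.
(a1, Center): Column can switch to Right (7 → 8). Not NE.
(a1, Right): Row can switch to a2 (6 → 9). Not NE.
(a2, Left): Row can switch to a3 (7 → 8). Not NE.
(a2, Center): Row can switch to a1 (1 → 5). Not NE.
(a2, Right): Column can switch to Left (1 → 8). Not NE.
(a3, Left): Column can switch to Right (7 → 9). Not NE.
(a3, Center): Row can switch to a1 (0 → 5). Not NE.
(a3, Right): Row can switch to a1 (4 → 6). Not NE.
(a4, Left): Row can switch to a1 (1 → 4). Not NE.
(a4, Center): Row can switch to a1 (3 → 5). Not NE.
(a4, Right): Row can switch to a1 (5 → 6). Not NE.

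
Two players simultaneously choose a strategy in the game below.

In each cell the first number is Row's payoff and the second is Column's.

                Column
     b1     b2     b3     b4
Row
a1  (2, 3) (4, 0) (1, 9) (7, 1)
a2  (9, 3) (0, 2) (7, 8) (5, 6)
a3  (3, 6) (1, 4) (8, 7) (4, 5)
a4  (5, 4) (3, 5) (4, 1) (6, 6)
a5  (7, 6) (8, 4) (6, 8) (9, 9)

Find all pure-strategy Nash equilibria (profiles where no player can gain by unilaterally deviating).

Row against b1: payoffs 2, 9, 3, 5, 7 → best response a2.
Row against b2: payoffs 4, 0, 1, 3, 8 → best response a5.
Row against b3: payoffs 1, 7, 8, 4, 6 → best response a3.
Row against b4: payoffs 7, 5, 4, 6, 9 → best response a5.
Column against a1: payoffs 3, 0, 9, 1 → best response b3.
Column against a2: payoffs 3, 2, 8, 6 → best response b3.
Column against a3: payoffs 6, 4, 7, 5 → best response b3.
Column against a4: payoffs 4, 5, 1, 6 → best response b4.
Column against a5: payoffs 6, 4, 8, 9 → best response b4.
Mutual best responses: (a3, b3); (a5, b4).

Pure-strategy Nash equilibria: (a3, b3); (a5, b4)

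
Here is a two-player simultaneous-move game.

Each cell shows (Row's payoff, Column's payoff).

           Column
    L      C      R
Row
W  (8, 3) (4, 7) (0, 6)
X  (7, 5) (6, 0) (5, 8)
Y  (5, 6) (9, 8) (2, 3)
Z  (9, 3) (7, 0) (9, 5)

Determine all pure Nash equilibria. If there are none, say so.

(Y, C), (Z, R)

(W, L): Row can switch to Z (8 → 9). Not NE.
(W, C): Row can switch to X (4 → 6). Not NE.
(W, R): Row can switch to X (0 → 5). Not NE.
(X, L): Row can switch to W (7 → 8). Not NE.
(X, C): Row can switch to Y (6 → 9). Not NE.
(X, R): Row can switch to Z (5 → 9). Not NE.
(Y, C): Row gets 9, best alternative 7; Column gets 8, best alternative 6. No profitable deviation — NE.
(Z, R): Row gets 9, best alternative 5; Column gets 5, best alternative 3. No profitable deviation — NE.
(The remaining 4 profiles each have a profitable deviation by the same check.)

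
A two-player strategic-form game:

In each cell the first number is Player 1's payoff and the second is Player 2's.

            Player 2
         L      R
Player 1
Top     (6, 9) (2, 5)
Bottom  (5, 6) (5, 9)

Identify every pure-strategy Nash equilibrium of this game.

(Top, L), (Bottom, R)

Player 1 against L: payoffs 6, 5 → best response Top.
Player 1 against R: payoffs 2, 5 → best response Bottom.
Player 2 against Top: payoffs 9, 5 → best response L.
Player 2 against Bottom: payoffs 6, 9 → best response R.
Mutual best responses: (Top, L); (Bottom, R).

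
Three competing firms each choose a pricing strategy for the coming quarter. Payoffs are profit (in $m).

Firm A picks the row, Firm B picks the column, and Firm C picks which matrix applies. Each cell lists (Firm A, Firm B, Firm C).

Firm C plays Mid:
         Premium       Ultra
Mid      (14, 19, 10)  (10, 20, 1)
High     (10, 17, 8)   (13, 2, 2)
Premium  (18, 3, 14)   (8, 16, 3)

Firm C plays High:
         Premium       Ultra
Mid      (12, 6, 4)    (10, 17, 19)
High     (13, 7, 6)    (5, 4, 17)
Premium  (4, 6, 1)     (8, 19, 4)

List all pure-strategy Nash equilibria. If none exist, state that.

Pure NE: (Mid, Ultra, High)

Firm A against (Premium, Mid): payoffs 14, 10, 18 → best response Premium.
Firm A against (Premium, High): payoffs 12, 13, 4 → best response High.
Firm A against (Ultra, Mid): payoffs 10, 13, 8 → best response High.
Firm A against (Ultra, High): payoffs 10, 5, 8 → best response Mid.
Firm B against (Mid, Mid): payoffs 19, 20 → best response Ultra.
Firm B against (Mid, High): payoffs 6, 17 → best response Ultra.
Firm B against (High, Mid): payoffs 17, 2 → best response Premium.
Firm B against (High, High): payoffs 7, 4 → best response Premium.
Firm B against (Premium, Mid): payoffs 3, 16 → best response Ultra.
Firm B against (Premium, High): payoffs 6, 19 → best response Ultra.
Firm C against (Mid, Premium): payoffs 10, 4 → best response Mid.
Firm C against (Mid, Ultra): payoffs 1, 19 → best response High.
Firm C against (High, Premium): payoffs 8, 6 → best response Mid.
Firm C against (High, Ultra): payoffs 2, 17 → best response High.
Firm C against (Premium, Premium): payoffs 14, 1 → best response Mid.
Firm C against (Premium, Ultra): payoffs 3, 4 → best response High.
Mutual best responses: (Mid, Ultra, High).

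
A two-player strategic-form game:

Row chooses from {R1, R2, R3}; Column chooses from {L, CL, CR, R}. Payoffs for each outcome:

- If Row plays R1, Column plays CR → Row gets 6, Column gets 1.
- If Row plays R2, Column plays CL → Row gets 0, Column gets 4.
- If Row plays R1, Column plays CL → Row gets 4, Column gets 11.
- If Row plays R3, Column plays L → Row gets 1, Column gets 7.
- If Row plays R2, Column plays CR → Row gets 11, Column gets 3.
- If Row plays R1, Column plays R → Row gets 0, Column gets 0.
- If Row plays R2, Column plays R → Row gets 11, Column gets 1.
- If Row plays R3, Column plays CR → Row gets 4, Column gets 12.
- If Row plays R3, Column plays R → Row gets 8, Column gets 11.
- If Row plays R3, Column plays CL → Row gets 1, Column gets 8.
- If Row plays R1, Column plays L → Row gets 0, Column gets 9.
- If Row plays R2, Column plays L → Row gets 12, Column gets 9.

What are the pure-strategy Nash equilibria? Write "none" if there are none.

Pure-strategy Nash equilibria: (R1, CL) and (R2, L)

Row against L: payoffs 0, 12, 1 → best response R2.
Row against CL: payoffs 4, 0, 1 → best response R1.
Row against CR: payoffs 6, 11, 4 → best response R2.
Row against R: payoffs 0, 11, 8 → best response R2.
Column against R1: payoffs 9, 11, 1, 0 → best response CL.
Column against R2: payoffs 9, 4, 3, 1 → best response L.
Column against R3: payoffs 7, 8, 12, 11 → best response CR.
Mutual best responses: (R1, CL); (R2, L).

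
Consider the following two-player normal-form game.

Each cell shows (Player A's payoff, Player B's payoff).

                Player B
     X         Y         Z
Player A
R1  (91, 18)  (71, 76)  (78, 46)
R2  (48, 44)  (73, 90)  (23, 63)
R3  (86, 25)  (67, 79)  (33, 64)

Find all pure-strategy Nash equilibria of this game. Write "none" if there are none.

Pure NE: (R2, Y)

Player A against X: payoffs 91, 48, 86 → best response R1.
Player A against Y: payoffs 71, 73, 67 → best response R2.
Player A against Z: payoffs 78, 23, 33 → best response R1.
Player B against R1: payoffs 18, 76, 46 → best response Y.
Player B against R2: payoffs 44, 90, 63 → best response Y.
Player B against R3: payoffs 25, 79, 64 → best response Y.
Mutual best responses: (R2, Y).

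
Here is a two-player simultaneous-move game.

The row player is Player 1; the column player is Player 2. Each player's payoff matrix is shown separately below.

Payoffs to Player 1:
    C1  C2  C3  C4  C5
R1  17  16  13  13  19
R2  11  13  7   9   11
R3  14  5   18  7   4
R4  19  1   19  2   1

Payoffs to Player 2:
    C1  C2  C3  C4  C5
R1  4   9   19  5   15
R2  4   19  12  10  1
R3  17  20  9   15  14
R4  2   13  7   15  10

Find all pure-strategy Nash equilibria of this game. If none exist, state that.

none

For each player, find the best response to each opponent profile; mutual best responses are the pure NE.
Player 1 against C1: payoffs 17, 11, 14, 19 → best response R4.
Player 1 against C2: payoffs 16, 13, 5, 1 → best response R1.
Player 1 against C3: payoffs 13, 7, 18, 19 → best response R4.
Player 1 against C4: payoffs 13, 9, 7, 2 → best response R1.
Player 1 against C5: payoffs 19, 11, 4, 1 → best response R1.
Player 2 against R1: payoffs 4, 9, 19, 5, 15 → best response C3.
Player 2 against R2: payoffs 4, 19, 12, 10, 1 → best response C2.
Player 2 against R3: payoffs 17, 20, 9, 15, 14 → best response C2.
Player 2 against R4: payoffs 2, 13, 7, 15, 10 → best response C4.
No profile is a mutual best response for all players.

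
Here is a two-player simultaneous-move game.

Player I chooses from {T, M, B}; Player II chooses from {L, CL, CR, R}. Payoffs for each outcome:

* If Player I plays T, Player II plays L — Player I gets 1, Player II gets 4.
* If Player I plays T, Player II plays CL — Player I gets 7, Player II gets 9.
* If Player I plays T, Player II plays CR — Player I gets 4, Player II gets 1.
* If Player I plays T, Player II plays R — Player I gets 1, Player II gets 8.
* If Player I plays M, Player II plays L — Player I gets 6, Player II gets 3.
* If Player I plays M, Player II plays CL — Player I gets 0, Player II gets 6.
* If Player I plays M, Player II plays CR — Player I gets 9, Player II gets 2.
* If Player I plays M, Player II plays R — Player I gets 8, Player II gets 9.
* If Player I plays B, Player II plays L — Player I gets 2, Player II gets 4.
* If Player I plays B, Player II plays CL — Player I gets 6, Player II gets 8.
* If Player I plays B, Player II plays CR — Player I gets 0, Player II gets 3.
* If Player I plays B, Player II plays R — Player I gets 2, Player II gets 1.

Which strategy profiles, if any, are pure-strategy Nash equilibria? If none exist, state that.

(T, L): Player I can switch to M (1 → 6). Not NE.
(T, CL): Player I gets 7, best alternative 6; Player II gets 9, best alternative 8. No profitable deviation — NE.
(T, CR): Player I can switch to M (4 → 9). Not NE.
(T, R): Player I can switch to M (1 → 8). Not NE.
(M, L): Player II can switch to CL (3 → 6). Not NE.
(M, CL): Player I can switch to T (0 → 7). Not NE.
(M, CR): Player II can switch to L (2 → 3). Not NE.
(M, R): Player I gets 8, best alternative 2; Player II gets 9, best alternative 6. No profitable deviation — NE.
(The remaining 4 profiles each have a profitable deviation by the same check.)

The pure Nash equilibria are (T, CL) and (M, R).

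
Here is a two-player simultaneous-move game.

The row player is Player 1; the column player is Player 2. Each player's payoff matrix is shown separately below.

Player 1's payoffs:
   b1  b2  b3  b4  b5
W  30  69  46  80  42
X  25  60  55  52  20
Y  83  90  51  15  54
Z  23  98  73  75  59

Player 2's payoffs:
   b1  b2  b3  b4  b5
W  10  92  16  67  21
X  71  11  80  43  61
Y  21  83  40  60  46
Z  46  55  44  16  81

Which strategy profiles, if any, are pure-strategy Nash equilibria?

Player 1 against b1: payoffs 30, 25, 83, 23 → best response Y.
Player 1 against b2: payoffs 69, 60, 90, 98 → best response Z.
Player 1 against b3: payoffs 46, 55, 51, 73 → best response Z.
Player 1 against b4: payoffs 80, 52, 15, 75 → best response W.
Player 1 against b5: payoffs 42, 20, 54, 59 → best response Z.
Player 2 against W: payoffs 10, 92, 16, 67, 21 → best response b2.
Player 2 against X: payoffs 71, 11, 80, 43, 61 → best response b3.
Player 2 against Y: payoffs 21, 83, 40, 60, 46 → best response b2.
Player 2 against Z: payoffs 46, 55, 44, 16, 81 → best response b5.
Mutual best responses: (Z, b5).

The unique pure-strategy Nash equilibrium is (Z, b5).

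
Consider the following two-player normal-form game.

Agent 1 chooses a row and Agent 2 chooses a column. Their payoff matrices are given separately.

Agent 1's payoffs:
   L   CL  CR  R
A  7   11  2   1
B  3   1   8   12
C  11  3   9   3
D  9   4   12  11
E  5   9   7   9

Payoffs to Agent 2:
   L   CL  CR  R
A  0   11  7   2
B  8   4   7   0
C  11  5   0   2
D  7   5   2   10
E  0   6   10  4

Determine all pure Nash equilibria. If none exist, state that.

The pure Nash equilibria are (A, CL), (C, L).

For each strategy profile, look for a profitable unilateral deviation.
(A, L): Agent 1 can switch to C (7 → 11). Not NE.
(A, CL): Agent 1 gets 11, best alternative 9; Agent 2 gets 11, best alternative 7. No profitable deviation — NE.
(A, CR): Agent 1 can switch to B (2 → 8). Not NE.
(A, R): Agent 1 can switch to B (1 → 12). Not NE.
(B, L): Agent 1 can switch to A (3 → 7). Not NE.
(B, CL): Agent 1 can switch to A (1 → 11). Not NE.
(B, CR): Agent 1 can switch to C (8 → 9). Not NE.
(B, R): Agent 2 can switch to L (0 → 8). Not NE.
(C, L): Agent 1 gets 11, best alternative 9; Agent 2 gets 11, best alternative 5. No profitable deviation — NE.
(C, CL): Agent 1 can switch to A (3 → 11). Not NE.
(C, CR): Agent 1 can switch to D (9 → 12). Not NE.
(C, R): Agent 1 can switch to B (3 → 12). Not NE.
(D, L): Agent 1 can switch to C (9 → 11). Not NE.
(D, CL): Agent 1 can switch to A (4 → 11). Not NE.
(The remaining 6 profiles each have a profitable deviation by the same check.)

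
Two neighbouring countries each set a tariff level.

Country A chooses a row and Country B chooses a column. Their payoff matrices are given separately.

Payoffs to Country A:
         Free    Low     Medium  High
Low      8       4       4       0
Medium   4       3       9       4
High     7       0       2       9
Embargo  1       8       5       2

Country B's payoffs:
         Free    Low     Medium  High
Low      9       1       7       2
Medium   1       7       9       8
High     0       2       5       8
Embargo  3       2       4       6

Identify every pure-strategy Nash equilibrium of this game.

Country A against Free: payoffs 8, 4, 7, 1 → best response Low.
Country A against Low: payoffs 4, 3, 0, 8 → best response Embargo.
Country A against Medium: payoffs 4, 9, 2, 5 → best response Medium.
Country A against High: payoffs 0, 4, 9, 2 → best response High.
Country B against Low: payoffs 9, 1, 7, 2 → best response Free.
Country B against Medium: payoffs 1, 7, 9, 8 → best response Medium.
Country B against High: payoffs 0, 2, 5, 8 → best response High.
Country B against Embargo: payoffs 3, 2, 4, 6 → best response High.
Mutual best responses: (Low, Free); (Medium, Medium); (High, High).

The pure Nash equilibria are (Low, Free) and (Medium, Medium) and (High, High).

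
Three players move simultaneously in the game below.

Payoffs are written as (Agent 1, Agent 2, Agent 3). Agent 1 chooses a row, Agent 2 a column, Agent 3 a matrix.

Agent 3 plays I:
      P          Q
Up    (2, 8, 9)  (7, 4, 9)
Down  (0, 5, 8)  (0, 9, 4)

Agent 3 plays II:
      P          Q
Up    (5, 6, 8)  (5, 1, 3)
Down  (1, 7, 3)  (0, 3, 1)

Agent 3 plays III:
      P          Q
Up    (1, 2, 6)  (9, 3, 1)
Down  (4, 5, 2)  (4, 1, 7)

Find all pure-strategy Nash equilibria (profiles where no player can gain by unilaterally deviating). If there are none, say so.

Agent 1 against (P, I): payoffs 2, 0 → best response Up.
Agent 1 against (P, II): payoffs 5, 1 → best response Up.
Agent 1 against (P, III): payoffs 1, 4 → best response Down.
Agent 1 against (Q, I): payoffs 7, 0 → best response Up.
Agent 1 against (Q, II): payoffs 5, 0 → best response Up.
Agent 1 against (Q, III): payoffs 9, 4 → best response Up.
Agent 2 against (Up, I): payoffs 8, 4 → best response P.
Agent 2 against (Up, II): payoffs 6, 1 → best response P.
Agent 2 against (Up, III): payoffs 2, 3 → best response Q.
Agent 2 against (Down, I): payoffs 5, 9 → best response Q.
Agent 2 against (Down, II): payoffs 7, 3 → best response P.
Agent 2 against (Down, III): payoffs 5, 1 → best response P.
Agent 3 against (Up, P): payoffs 9, 8, 6 → best response I.
Agent 3 against (Up, Q): payoffs 9, 3, 1 → best response I.
Agent 3 against (Down, P): payoffs 8, 3, 2 → best response I.
Agent 3 against (Down, Q): payoffs 4, 1, 7 → best response III.
Mutual best responses: (Up, P, I).

The unique pure-strategy Nash equilibrium is (Up, P, I).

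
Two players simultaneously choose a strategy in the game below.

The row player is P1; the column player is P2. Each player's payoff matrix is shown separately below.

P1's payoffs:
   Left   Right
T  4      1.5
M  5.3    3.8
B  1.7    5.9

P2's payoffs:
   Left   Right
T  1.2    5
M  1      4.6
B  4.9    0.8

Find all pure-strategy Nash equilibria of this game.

There is no pure-strategy Nash equilibrium.

Check each profile: it is a Nash equilibrium iff no player can strictly gain by switching unilaterally.
(T, Left): P1 can switch to M (4 → 5.3). Not NE.
(T, Right): P1 can switch to M (1.5 → 3.8). Not NE.
(M, Left): P2 can switch to Right (1 → 4.6). Not NE.
(M, Right): P1 can switch to B (3.8 → 5.9). Not NE.
(B, Left): P1 can switch to T (1.7 → 4). Not NE.
(B, Right): P2 can switch to Left (0.8 → 4.9). Not NE.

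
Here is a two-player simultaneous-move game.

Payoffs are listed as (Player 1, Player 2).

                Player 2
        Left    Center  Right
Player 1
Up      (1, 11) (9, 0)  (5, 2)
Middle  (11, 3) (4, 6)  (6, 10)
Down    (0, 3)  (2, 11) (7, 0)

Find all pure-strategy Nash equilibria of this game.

Player 1 against Left: payoffs 1, 11, 0 → best response Middle.
Player 1 against Center: payoffs 9, 4, 2 → best response Up.
Player 1 against Right: payoffs 5, 6, 7 → best response Down.
Player 2 against Up: payoffs 11, 0, 2 → best response Left.
Player 2 against Middle: payoffs 3, 6, 10 → best response Right.
Player 2 against Down: payoffs 3, 11, 0 → best response Center.
No profile is a mutual best response for all players.

This game has no pure Nash equilibrium.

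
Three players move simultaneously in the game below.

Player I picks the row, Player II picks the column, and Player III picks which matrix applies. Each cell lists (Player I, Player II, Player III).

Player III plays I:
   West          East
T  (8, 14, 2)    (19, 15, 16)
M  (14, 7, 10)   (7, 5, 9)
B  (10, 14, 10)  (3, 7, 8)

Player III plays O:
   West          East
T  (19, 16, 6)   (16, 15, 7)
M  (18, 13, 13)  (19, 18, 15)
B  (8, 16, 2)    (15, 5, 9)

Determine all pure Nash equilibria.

Player I against (West, I): payoffs 8, 14, 10 → best response M.
Player I against (West, O): payoffs 19, 18, 8 → best response T.
Player I against (East, I): payoffs 19, 7, 3 → best response T.
Player I against (East, O): payoffs 16, 19, 15 → best response M.
Player II against (T, I): payoffs 14, 15 → best response East.
Player II against (T, O): payoffs 16, 15 → best response West.
Player II against (M, I): payoffs 7, 5 → best response West.
Player II against (M, O): payoffs 13, 18 → best response East.
Player II against (B, I): payoffs 14, 7 → best response West.
Player II against (B, O): payoffs 16, 5 → best response West.
Player III against (T, West): payoffs 2, 6 → best response O.
Player III against (T, East): payoffs 16, 7 → best response I.
Player III against (M, West): payoffs 10, 13 → best response O.
Player III against (M, East): payoffs 9, 15 → best response O.
Player III against (B, West): payoffs 10, 2 → best response I.
Player III against (B, East): payoffs 8, 9 → best response O.
Mutual best responses: (T, West, O); (T, East, I); (M, East, O).

The pure Nash equilibria are (T, West, O); (T, East, I); (M, East, O).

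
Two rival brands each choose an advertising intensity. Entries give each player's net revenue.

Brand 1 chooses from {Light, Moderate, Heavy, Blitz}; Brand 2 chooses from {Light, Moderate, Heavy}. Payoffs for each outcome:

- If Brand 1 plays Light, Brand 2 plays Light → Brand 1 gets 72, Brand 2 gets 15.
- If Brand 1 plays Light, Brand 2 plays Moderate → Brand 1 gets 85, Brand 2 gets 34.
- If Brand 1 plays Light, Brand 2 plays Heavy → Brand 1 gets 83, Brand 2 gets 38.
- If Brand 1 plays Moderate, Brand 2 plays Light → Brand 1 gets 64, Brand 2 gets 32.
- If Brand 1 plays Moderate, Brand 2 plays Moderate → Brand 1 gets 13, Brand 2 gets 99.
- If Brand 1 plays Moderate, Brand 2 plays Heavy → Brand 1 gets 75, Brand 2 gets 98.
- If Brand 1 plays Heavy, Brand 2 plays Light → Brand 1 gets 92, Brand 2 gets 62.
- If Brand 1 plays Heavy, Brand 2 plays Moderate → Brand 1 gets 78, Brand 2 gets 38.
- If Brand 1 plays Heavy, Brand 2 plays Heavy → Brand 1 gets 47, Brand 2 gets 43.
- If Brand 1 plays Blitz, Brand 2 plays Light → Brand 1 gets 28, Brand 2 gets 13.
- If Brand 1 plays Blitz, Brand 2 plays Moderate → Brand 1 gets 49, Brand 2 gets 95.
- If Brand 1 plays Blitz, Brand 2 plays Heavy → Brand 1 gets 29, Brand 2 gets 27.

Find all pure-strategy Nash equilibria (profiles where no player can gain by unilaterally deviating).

(Light, Light): Brand 1 can switch to Heavy (72 → 92). Not NE.
(Light, Moderate): Brand 2 can switch to Heavy (34 → 38). Not NE.
(Light, Heavy): Brand 1 gets 83, best alternative 75; Brand 2 gets 38, best alternative 34. No profitable deviation — NE.
(Moderate, Light): Brand 1 can switch to Light (64 → 72). Not NE.
(Moderate, Moderate): Brand 1 can switch to Light (13 → 85). Not NE.
(Moderate, Heavy): Brand 1 can switch to Light (75 → 83). Not NE.
(Heavy, Light): Brand 1 gets 92, best alternative 72; Brand 2 gets 62, best alternative 43. No profitable deviation — NE.
(Heavy, Moderate): Brand 1 can switch to Light (78 → 85). Not NE.
(Heavy, Heavy): Brand 1 can switch to Light (47 → 83). Not NE.
(Blitz, Light): Brand 1 can switch to Light (28 → 72). Not NE.
(The remaining 2 profiles each have a profitable deviation by the same check.)

(Light, Heavy); (Heavy, Light)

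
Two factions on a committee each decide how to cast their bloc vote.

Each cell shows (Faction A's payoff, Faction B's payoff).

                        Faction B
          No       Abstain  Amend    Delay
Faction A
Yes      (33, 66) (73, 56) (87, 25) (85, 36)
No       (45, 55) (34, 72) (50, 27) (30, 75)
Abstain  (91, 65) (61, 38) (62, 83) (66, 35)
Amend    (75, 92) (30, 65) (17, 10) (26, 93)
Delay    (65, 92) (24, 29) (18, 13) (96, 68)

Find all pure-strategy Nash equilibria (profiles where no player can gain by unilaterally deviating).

This game has no pure Nash equilibrium.

(Yes, No): Faction A can switch to No (33 → 45). Not NE.
(Yes, Abstain): Faction B can switch to No (56 → 66). Not NE.
(Yes, Amend): Faction B can switch to No (25 → 66). Not NE.
(Yes, Delay): Faction A can switch to Delay (85 → 96). Not NE.
(No, No): Faction A can switch to Abstain (45 → 91). Not NE.
(No, Abstain): Faction A can switch to Yes (34 → 73). Not NE.
(No, Amend): Faction A can switch to Yes (50 → 87). Not NE.
(No, Delay): Faction A can switch to Yes (30 → 85). Not NE.
(The remaining 12 profiles each have a profitable deviation by the same check.)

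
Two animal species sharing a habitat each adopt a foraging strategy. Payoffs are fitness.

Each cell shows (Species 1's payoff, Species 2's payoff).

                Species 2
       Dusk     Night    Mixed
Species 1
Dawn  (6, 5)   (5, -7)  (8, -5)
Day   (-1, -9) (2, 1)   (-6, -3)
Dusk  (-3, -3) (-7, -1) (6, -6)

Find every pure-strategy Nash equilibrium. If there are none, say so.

(Dawn, Dusk): Species 1 gets 6, best alternative -1; Species 2 gets 5, best alternative -5. No profitable deviation — NE.
(Dawn, Night): Species 2 can switch to Dusk (-7 → 5). Not NE.
(Dawn, Mixed): Species 2 can switch to Dusk (-5 → 5). Not NE.
(Day, Dusk): Species 1 can switch to Dawn (-1 → 6). Not NE.
(Day, Night): Species 1 can switch to Dawn (2 → 5). Not NE.
(Day, Mixed): Species 1 can switch to Dawn (-6 → 8). Not NE.
(Dusk, Dusk): Species 1 can switch to Dawn (-3 → 6). Not NE.
(Dusk, Night): Species 1 can switch to Dawn (-7 → 5). Not NE.
(Dusk, Mixed): Species 1 can switch to Dawn (6 → 8). Not NE.

Pure NE: (Dawn, Dusk)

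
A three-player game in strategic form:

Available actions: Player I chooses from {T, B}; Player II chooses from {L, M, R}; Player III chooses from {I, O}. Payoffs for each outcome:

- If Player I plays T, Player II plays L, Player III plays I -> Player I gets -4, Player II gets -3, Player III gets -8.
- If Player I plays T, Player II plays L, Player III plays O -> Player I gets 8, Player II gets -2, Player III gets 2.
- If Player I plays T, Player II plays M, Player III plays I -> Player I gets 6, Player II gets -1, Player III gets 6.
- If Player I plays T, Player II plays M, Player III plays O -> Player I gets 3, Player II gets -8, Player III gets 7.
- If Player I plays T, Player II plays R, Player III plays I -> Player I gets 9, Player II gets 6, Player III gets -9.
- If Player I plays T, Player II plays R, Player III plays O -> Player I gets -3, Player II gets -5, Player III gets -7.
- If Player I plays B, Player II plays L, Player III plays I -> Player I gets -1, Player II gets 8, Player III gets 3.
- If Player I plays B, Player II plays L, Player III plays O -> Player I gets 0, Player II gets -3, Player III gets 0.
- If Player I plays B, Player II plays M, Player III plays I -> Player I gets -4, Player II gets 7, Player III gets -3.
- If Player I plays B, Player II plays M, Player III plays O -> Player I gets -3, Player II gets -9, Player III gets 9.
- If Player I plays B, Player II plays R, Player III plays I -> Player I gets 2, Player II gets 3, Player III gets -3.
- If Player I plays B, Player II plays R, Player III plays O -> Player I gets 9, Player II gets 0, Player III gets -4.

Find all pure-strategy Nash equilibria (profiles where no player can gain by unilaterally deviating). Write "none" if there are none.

Mark each player's best response to every combination of opponents' strategies; a profile where every player is best-responding is a pure Nash equilibrium.
Player I against (L, I): payoffs -4, -1 → best response B.
Player I against (L, O): payoffs 8, 0 → best response T.
Player I against (M, I): payoffs 6, -4 → best response T.
Player I against (M, O): payoffs 3, -3 → best response T.
Player I against (R, I): payoffs 9, 2 → best response T.
Player I against (R, O): payoffs -3, 9 → best response B.
Player II against (T, I): payoffs -3, -1, 6 → best response R.
Player II against (T, O): payoffs -2, -8, -5 → best response L.
Player II against (B, I): payoffs 8, 7, 3 → best response L.
Player II against (B, O): payoffs -3, -9, 0 → best response R.
Player III against (T, L): payoffs -8, 2 → best response O.
Player III against (T, M): payoffs 6, 7 → best response O.
Player III against (T, R): payoffs -9, -7 → best response O.
Player III against (B, L): payoffs 3, 0 → best response I.
Player III against (B, M): payoffs -3, 9 → best response O.
Player III against (B, R): payoffs -3, -4 → best response I.
Mutual best responses: (T, L, O); (B, L, I).

Pure-strategy Nash equilibria: (T, L, O); (B, L, I)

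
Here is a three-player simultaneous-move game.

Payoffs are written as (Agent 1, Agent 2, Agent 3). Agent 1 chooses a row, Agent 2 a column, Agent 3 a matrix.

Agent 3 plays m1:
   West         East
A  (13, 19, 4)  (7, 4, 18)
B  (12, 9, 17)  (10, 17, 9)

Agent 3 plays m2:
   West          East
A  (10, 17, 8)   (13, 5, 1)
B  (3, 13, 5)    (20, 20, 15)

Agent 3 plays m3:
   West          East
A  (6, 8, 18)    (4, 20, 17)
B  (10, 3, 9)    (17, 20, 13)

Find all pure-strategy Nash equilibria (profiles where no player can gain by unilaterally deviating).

Pure NE: (B, East, m2)

Check each profile: it is a Nash equilibrium iff no player can strictly gain by switching unilaterally.
(A, West, m1): Agent 3 can switch to m2 (4 → 8). Not NE.
(A, West, m2): Agent 3 can switch to m3 (8 → 18). Not NE.
(A, West, m3): Agent 1 can switch to B (6 → 10). Not NE.
(A, East, m1): Agent 1 can switch to B (7 → 10). Not NE.
(A, East, m2): Agent 1 can switch to B (13 → 20). Not NE.
(A, East, m3): Agent 1 can switch to B (4 → 17). Not NE.
(B, East, m2): Agent 1 gets 20, best alternative 13; Agent 2 gets 20, best alternative 13; Agent 3 gets 15, best alternative 13. No profitable deviation — NE.
(The remaining 5 profiles each have a profitable deviation by the same check.)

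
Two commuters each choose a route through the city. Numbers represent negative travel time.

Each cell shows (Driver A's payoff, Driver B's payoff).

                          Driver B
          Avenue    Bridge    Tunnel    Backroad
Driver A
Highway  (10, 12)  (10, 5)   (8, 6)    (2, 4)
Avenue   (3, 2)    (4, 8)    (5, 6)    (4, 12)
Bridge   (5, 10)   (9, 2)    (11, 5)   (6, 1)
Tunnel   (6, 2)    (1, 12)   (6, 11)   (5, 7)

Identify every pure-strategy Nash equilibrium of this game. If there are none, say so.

(Highway, Avenue): Driver A gets 10, best alternative 6; Driver B gets 12, best alternative 6. No profitable deviation — NE.
(Highway, Bridge): Driver B can switch to Avenue (5 → 12). Not NE.
(Highway, Tunnel): Driver A can switch to Bridge (8 → 11). Not NE.
(Highway, Backroad): Driver A can switch to Avenue (2 → 4). Not NE.
(Avenue, Avenue): Driver A can switch to Highway (3 → 10). Not NE.
(Avenue, Bridge): Driver A can switch to Highway (4 → 10). Not NE.
(Avenue, Tunnel): Driver A can switch to Highway (5 → 8). Not NE.
(Avenue, Backroad): Driver A can switch to Bridge (4 → 6). Not NE.
(Bridge, Avenue): Driver A can switch to Highway (5 → 10). Not NE.
(Bridge, Bridge): Driver A can switch to Highway (9 → 10). Not NE.
(Bridge, Tunnel): Driver B can switch to Avenue (5 → 10). Not NE.
(Bridge, Backroad): Driver B can switch to Avenue (1 → 10). Not NE.
(Tunnel, Avenue): Driver A can switch to Highway (6 → 10). Not NE.
(The remaining 3 profiles each have a profitable deviation by the same check.)

Pure NE: (Highway, Avenue)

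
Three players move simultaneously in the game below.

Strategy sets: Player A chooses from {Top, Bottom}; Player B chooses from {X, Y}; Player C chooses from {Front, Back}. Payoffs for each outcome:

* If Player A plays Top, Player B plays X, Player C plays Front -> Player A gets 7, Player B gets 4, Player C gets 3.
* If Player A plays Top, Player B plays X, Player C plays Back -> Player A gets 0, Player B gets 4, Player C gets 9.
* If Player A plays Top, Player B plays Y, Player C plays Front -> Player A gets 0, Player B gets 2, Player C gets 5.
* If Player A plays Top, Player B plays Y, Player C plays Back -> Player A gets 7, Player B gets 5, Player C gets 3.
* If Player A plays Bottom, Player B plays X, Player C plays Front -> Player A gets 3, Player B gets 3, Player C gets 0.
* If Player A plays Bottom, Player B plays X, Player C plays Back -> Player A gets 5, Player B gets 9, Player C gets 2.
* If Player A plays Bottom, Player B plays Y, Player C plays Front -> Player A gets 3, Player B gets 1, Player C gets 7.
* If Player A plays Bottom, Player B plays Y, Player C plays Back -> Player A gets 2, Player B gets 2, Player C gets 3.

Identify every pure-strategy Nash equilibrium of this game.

The unique pure-strategy Nash equilibrium is (Bottom, X, Back).

Player A against (X, Front): payoffs 7, 3 → best response Top.
Player A against (X, Back): payoffs 0, 5 → best response Bottom.
Player A against (Y, Front): payoffs 0, 3 → best response Bottom.
Player A against (Y, Back): payoffs 7, 2 → best response Top.
Player B against (Top, Front): payoffs 4, 2 → best response X.
Player B against (Top, Back): payoffs 4, 5 → best response Y.
Player B against (Bottom, Front): payoffs 3, 1 → best response X.
Player B against (Bottom, Back): payoffs 9, 2 → best response X.
Player C against (Top, X): payoffs 3, 9 → best response Back.
Player C against (Top, Y): payoffs 5, 3 → best response Front.
Player C against (Bottom, X): payoffs 0, 2 → best response Back.
Player C against (Bottom, Y): payoffs 7, 3 → best response Front.
Mutual best responses: (Bottom, X, Back).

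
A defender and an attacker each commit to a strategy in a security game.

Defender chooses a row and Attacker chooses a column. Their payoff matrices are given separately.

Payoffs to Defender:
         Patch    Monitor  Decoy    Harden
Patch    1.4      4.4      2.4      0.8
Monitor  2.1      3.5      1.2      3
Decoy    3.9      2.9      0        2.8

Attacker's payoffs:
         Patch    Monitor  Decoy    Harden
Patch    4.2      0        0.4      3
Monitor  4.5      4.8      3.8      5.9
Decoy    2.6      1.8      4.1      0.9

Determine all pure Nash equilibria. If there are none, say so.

Pure NE: (Monitor, Harden)

(Patch, Patch): Defender can switch to Monitor (1.4 → 2.1). Not NE.
(Patch, Monitor): Attacker can switch to Patch (0 → 4.2). Not NE.
(Patch, Decoy): Attacker can switch to Patch (0.4 → 4.2). Not NE.
(Patch, Harden): Defender can switch to Monitor (0.8 → 3). Not NE.
(Monitor, Patch): Defender can switch to Decoy (2.1 → 3.9). Not NE.
(Monitor, Monitor): Defender can switch to Patch (3.5 → 4.4). Not NE.
(Monitor, Decoy): Defender can switch to Patch (1.2 → 2.4). Not NE.
(Monitor, Harden): Defender gets 3, best alternative 2.8; Attacker gets 5.9, best alternative 4.8. No profitable deviation — NE.
(Decoy, Patch): Attacker can switch to Decoy (2.6 → 4.1). Not NE.
(The remaining 3 profiles each have a profitable deviation by the same check.)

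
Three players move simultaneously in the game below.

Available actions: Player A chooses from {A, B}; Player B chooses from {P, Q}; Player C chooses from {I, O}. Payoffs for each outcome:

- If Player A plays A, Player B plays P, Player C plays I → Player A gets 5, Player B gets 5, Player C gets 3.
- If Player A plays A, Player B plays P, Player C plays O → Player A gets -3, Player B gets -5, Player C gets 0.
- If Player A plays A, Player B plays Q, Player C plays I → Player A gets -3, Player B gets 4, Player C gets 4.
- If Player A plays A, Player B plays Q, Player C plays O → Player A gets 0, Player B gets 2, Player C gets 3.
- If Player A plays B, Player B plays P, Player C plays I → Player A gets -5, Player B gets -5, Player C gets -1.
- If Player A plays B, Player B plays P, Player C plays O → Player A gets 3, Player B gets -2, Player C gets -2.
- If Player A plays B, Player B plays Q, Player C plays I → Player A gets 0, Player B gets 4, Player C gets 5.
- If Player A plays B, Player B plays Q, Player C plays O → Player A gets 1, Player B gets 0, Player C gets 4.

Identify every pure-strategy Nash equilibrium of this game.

(A, P, I) and (B, Q, I)

(A, P, I): Player A gets 5, best alternative -5; Player B gets 5, best alternative 4; Player C gets 3, best alternative 0. No profitable deviation — NE.
(A, P, O): Player A can switch to B (-3 → 3). Not NE.
(A, Q, I): Player A can switch to B (-3 → 0). Not NE.
(A, Q, O): Player A can switch to B (0 → 1). Not NE.
(B, P, I): Player A can switch to A (-5 → 5). Not NE.
(B, P, O): Player B can switch to Q (-2 → 0). Not NE.
(B, Q, I): Player A gets 0, best alternative -3; Player B gets 4, best alternative -5; Player C gets 5, best alternative 4. No profitable deviation — NE.
(B, Q, O): Player C can switch to I (4 → 5). Not NE.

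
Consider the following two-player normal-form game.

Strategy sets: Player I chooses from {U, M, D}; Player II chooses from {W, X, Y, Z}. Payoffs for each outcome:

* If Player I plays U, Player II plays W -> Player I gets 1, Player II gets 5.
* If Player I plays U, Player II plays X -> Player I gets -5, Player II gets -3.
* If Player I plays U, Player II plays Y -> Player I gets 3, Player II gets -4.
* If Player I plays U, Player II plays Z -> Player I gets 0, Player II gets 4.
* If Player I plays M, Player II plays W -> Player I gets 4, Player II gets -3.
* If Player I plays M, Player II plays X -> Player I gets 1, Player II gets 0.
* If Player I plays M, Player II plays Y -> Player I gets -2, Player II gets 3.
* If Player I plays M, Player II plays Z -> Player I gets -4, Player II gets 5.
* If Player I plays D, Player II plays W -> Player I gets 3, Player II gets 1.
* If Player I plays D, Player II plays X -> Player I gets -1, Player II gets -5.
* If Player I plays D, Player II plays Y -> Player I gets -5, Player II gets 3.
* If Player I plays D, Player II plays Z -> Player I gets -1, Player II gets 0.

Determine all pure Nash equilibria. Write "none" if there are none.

Player I against W: payoffs 1, 4, 3 → best response M.
Player I against X: payoffs -5, 1, -1 → best response M.
Player I against Y: payoffs 3, -2, -5 → best response U.
Player I against Z: payoffs 0, -4, -1 → best response U.
Player II against U: payoffs 5, -3, -4, 4 → best response W.
Player II against M: payoffs -3, 0, 3, 5 → best response Z.
Player II against D: payoffs 1, -5, 3, 0 → best response Y.
No profile is a mutual best response for all players.

There is no pure-strategy Nash equilibrium.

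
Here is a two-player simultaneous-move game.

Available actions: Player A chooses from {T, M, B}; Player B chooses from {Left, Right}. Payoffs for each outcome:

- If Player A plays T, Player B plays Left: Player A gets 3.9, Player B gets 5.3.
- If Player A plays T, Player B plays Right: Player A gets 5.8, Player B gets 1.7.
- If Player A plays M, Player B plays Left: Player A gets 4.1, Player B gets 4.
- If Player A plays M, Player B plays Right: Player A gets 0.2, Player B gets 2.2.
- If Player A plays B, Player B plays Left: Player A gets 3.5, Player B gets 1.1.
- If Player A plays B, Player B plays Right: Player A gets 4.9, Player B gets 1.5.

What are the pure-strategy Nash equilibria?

The unique pure-strategy Nash equilibrium is (M, Left).

Player A against Left: payoffs 3.9, 4.1, 3.5 → best response M.
Player A against Right: payoffs 5.8, 0.2, 4.9 → best response T.
Player B against T: payoffs 5.3, 1.7 → best response Left.
Player B against M: payoffs 4, 2.2 → best response Left.
Player B against B: payoffs 1.1, 1.5 → best response Right.
Mutual best responses: (M, Left).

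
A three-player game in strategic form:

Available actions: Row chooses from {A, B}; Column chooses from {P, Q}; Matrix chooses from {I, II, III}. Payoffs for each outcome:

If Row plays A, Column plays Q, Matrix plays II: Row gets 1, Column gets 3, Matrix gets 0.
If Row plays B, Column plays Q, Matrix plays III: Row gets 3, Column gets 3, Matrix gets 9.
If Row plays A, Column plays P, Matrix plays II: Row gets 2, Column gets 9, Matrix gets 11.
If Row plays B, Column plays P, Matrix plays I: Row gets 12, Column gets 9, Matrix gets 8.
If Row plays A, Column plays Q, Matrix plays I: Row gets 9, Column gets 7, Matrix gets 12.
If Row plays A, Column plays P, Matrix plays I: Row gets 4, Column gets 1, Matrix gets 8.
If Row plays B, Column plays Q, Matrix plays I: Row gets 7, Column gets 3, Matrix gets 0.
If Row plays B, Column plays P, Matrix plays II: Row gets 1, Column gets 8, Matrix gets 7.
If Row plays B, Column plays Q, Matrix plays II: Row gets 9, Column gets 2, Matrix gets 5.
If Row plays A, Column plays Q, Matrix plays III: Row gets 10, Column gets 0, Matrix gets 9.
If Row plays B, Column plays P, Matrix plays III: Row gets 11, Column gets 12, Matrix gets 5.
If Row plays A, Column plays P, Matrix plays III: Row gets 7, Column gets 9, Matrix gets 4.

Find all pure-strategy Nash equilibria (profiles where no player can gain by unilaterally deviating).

Row against (P, I): payoffs 4, 12 → best response B.
Row against (P, II): payoffs 2, 1 → best response A.
Row against (P, III): payoffs 7, 11 → best response B.
Row against (Q, I): payoffs 9, 7 → best response A.
Row against (Q, II): payoffs 1, 9 → best response B.
Row against (Q, III): payoffs 10, 3 → best response A.
Column against (A, I): payoffs 1, 7 → best response Q.
Column against (A, II): payoffs 9, 3 → best response P.
Column against (A, III): payoffs 9, 0 → best response P.
Column against (B, I): payoffs 9, 3 → best response P.
Column against (B, II): payoffs 8, 2 → best response P.
Column against (B, III): payoffs 12, 3 → best response P.
Matrix against (A, P): payoffs 8, 11, 4 → best response II.
Matrix against (A, Q): payoffs 12, 0, 9 → best response I.
Matrix against (B, P): payoffs 8, 7, 5 → best response I.
Matrix against (B, Q): payoffs 0, 5, 9 → best response III.
Mutual best responses: (A, P, II); (A, Q, I); (B, P, I).

The pure Nash equilibria are (A, P, II); (A, Q, I); (B, P, I).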